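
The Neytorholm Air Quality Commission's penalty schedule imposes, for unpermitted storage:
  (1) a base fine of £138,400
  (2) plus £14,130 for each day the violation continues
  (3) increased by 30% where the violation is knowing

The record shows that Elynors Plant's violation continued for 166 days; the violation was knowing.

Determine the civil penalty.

Per-day component: 166 × £14,130 = £2,345,580
Base plus per-day: £138,400 + £2,345,580 = £2,483,980
Enhancement: 30% of £2,483,980 = £745,194
Enhanced fine: £2,483,980 + £745,194 = £3,229,174

£3,229,174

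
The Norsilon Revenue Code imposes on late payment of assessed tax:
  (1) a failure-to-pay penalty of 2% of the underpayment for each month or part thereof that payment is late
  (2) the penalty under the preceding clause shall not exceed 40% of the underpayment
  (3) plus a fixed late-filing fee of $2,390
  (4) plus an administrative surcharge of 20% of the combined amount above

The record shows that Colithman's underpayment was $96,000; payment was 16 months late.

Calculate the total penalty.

Accrued rate: 2% × 16 = 32%, capped at 40% → 32%
Failure-to-pay penalty: 32% of $96,000 = $30,720
Penalty before surcharge: $30,720 + $2,390 = $33,110
Administrative surcharge: 20% of $33,110 = $6,622
Total penalty: $33,110 + $6,622 = $39,732

$39,732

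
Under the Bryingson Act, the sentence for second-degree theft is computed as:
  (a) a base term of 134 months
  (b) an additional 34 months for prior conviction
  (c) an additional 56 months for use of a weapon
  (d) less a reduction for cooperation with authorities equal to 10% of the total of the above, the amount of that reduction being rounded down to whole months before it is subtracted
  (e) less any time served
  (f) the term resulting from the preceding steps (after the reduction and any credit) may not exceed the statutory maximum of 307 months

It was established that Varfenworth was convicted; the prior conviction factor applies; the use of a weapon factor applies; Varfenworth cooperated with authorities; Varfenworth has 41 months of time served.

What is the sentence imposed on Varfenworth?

161 months

Prior conviction enhancement: +34 months
Use of a weapon enhancement: +56 months
Adjusted term: 134 months + 34 months + 56 months = 224 months
Cooperation with authorities reduction: 10% of 224 months = 22 months (rounded down)
After reduction: 224 − 22 = 202 months
Less time served: 202 months − 41 months = 161 months
Cap at 307 months: 161 months is within the cap, no reduction.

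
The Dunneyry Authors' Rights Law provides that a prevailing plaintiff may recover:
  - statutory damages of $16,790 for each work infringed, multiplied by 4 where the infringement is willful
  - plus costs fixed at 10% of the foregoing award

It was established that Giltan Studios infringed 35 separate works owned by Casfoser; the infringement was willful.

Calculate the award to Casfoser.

$2,585,660

Statutory damages: 35 × $16,790 = $587,650
Multiplied by 4: 4 × $587,650 = $2,350,600
Costs: 10% of $2,350,600 = $235,060
Award plus costs: $2,350,600 + $235,060 = $2,585,660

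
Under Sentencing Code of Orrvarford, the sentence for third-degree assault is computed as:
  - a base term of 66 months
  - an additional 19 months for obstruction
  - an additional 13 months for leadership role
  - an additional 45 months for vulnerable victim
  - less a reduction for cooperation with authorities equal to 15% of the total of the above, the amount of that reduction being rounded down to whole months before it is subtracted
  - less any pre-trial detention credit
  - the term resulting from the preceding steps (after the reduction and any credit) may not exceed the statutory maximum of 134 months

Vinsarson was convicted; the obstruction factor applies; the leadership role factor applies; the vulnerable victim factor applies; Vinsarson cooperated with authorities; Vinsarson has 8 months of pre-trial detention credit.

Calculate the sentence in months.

Obstruction enhancement: +19 months
Leadership role enhancement: +13 months
Vulnerable victim enhancement: +45 months
Adjusted term: 66 months + 19 months + 13 months + 45 months = 143 months
Cooperation with authorities reduction: 15% of 143 months = 21 months (rounded down)
After reduction: 143 − 21 = 122 months
Less pre-trial detention credit: 122 months − 8 months = 114 months
Cap at 134 months: 114 months is within the cap, no reduction.

Sentence: 114 months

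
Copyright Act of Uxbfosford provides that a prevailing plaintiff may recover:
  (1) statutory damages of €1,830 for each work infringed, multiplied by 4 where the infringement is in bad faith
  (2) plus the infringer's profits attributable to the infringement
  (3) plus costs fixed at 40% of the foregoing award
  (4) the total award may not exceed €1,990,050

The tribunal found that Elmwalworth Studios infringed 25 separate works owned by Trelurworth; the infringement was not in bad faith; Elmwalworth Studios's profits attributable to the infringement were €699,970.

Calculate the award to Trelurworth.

€1,044,008

Statutory damages: 25 × €1,830 = €45,750
Infringement not in bad faith: no ×4 enhancement.
Combined award: €45,750 + €699,970 = €745,720
Costs: 40% of €745,720 = €298,288
Award plus costs: €745,720 + €298,288 = €1,044,008
Cap at €1,990,050: €1,044,008 is within the cap, no reduction.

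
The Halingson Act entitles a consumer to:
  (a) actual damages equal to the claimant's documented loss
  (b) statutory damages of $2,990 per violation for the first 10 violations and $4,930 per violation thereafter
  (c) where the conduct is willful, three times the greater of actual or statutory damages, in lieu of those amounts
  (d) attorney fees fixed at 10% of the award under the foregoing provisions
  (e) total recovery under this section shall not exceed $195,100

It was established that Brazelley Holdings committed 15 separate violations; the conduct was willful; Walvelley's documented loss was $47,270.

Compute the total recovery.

First 10 violations: 10 × $2,990 = $29,900
Remaining violations: (15 − 10) × $4,930 = $24,650
Statutory damages: $29,900 + $24,650 = $54,550
Greater of actual damages ($47,270) or statutory damages ($54,550): $54,550
Trebled: 3 × $54,550 = $163,650
Attorney fees: 10% of $163,650 = $16,365
Total before cap: $163,650 + $16,365 = $180,015
Cap at $195,100: $180,015 is within the cap, no reduction.

$180,015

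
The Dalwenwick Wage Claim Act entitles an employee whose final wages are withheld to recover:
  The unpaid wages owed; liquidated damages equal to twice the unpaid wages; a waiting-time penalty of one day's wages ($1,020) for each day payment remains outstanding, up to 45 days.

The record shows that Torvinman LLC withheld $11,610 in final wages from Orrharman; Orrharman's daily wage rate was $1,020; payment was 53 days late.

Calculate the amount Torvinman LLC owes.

Doubled: 2 × $11,610 = $23,220
Penalty days: min(53, 45) = 45
Waiting-time penalty: 45 × $1,020 = $45,900
Total award: $11,610 + $23,220 + $45,900 = $80,730

Total award: $80,730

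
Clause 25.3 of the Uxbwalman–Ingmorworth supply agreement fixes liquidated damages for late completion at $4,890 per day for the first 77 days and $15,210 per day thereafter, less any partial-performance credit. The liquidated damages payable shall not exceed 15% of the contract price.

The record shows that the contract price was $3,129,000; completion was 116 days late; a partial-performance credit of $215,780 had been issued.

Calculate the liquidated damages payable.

First 77 days: 77 × $4,890 = $376,530
Remaining days: (116 − 77) × $15,210 = $593,190
Accrued per-day damages: $376,530 + $593,190 = $969,720
Less partial-performance credit: $969,720 − $215,780 = $753,940
Cap: 15% of $3,129,000 = $469,350
Cap at $469,350: $753,940 exceeds the cap → $469,350

$469,350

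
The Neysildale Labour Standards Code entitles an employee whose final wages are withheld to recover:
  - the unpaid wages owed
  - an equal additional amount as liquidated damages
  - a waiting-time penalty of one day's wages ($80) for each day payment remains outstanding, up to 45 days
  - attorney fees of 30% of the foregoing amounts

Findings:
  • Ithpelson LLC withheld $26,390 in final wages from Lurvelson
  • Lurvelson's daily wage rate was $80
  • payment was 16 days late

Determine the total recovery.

Liquidated damages (equal amount): $26,390
Penalty days: min(16, 45) = 16
Waiting-time penalty: 16 × $80 = $1,280
Subtotal: $26,390 + $26,390 + $1,280 = $54,060
Attorney fees: 30% of $54,060 = $16,218
Total award: $54,060 + $16,218 = $70,278

Total award: $70,278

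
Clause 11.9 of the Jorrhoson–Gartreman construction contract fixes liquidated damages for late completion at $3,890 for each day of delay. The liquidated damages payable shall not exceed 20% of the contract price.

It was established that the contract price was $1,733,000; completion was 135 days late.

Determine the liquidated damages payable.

$346,600

Per-day damages: 135 × $3,890 = $525,150
Cap: 20% of $1,733,000 = $346,600
Cap at $346,600: $525,150 exceeds the cap → $346,600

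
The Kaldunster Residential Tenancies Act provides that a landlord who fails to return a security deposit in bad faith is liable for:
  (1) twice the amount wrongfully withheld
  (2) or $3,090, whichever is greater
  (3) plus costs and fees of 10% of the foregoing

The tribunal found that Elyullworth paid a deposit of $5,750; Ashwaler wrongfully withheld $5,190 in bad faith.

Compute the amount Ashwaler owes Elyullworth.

$11,418

Doubled: 2 × $5,190 = $10,380
Minimum $3,090: $10,380 meets the minimum, no increase.
Costs and fees: 10% of $10,380 = $1,038
Total recovery: $10,380 + $1,038 = $11,418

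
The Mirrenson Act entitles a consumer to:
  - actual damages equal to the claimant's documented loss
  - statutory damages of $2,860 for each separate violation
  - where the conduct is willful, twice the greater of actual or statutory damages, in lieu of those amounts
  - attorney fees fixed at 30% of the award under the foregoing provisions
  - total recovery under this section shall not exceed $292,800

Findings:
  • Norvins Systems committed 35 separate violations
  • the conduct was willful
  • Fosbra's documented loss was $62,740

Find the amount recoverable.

Statutory damages: 35 × $2,860 = $100,100
Greater of actual damages ($62,740) or statutory damages ($100,100): $100,100
Doubled: 2 × $100,100 = $200,200
Attorney fees: 30% of $200,200 = $60,060
Total before cap: $200,200 + $60,060 = $260,260
Cap at $292,800: $260,260 is within the cap, no reduction.

$260,260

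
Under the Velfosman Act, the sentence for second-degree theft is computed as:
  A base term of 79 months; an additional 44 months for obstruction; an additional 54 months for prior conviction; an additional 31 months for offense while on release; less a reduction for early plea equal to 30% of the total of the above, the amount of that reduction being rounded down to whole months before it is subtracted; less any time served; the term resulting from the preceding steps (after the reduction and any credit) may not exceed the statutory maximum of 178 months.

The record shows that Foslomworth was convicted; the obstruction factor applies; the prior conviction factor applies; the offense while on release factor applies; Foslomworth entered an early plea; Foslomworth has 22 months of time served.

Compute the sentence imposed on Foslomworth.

124 months

Obstruction enhancement: +44 months
Prior conviction enhancement: +54 months
Offense while on release enhancement: +31 months
Adjusted term: 79 months + 44 months + 54 months + 31 months = 208 months
Early plea reduction: 30% of 208 months = 62 months (rounded down)
After reduction: 208 − 62 = 146 months
Less time served: 146 months − 22 months = 124 months
Cap at 178 months: 124 months is within the cap, no reduction.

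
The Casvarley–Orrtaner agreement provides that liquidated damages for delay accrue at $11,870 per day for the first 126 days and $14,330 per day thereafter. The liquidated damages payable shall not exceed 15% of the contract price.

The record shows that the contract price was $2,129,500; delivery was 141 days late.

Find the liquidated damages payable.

First 126 days: 126 × $11,870 = $1,495,620
Remaining days: (141 − 126) × $14,330 = $214,950
Accrued per-day damages: $1,495,620 + $214,950 = $1,710,570
Cap: 15% of $2,129,500 = $319,425
Cap at $319,425: $1,710,570 exceeds the cap → $319,425

$319,425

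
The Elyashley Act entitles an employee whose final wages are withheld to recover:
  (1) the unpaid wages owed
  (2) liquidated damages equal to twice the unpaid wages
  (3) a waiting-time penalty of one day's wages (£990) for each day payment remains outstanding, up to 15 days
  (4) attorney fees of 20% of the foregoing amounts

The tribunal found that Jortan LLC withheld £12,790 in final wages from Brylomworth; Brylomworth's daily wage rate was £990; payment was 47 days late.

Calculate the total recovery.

Doubled: 2 × £12,790 = £25,580
Penalty days: min(47, 15) = 15
Waiting-time penalty: 15 × £990 = £14,850
Subtotal: £12,790 + £25,580 + £14,850 = £53,220
Attorney fees: 20% of £53,220 = £10,644
Total award: £53,220 + £10,644 = £63,864

£63,864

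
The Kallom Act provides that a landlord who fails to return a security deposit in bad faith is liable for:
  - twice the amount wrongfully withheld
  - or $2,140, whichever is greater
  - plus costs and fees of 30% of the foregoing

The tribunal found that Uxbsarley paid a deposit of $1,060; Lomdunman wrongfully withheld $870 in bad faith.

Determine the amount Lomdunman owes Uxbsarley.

Recovery: $2,782

Doubled: 2 × $870 = $1,740
Minimum $2,140: $1,740 is below the minimum → $2,140
Costs and fees: 30% of $2,140 = $642
Total recovery: $2,140 + $642 = $2,782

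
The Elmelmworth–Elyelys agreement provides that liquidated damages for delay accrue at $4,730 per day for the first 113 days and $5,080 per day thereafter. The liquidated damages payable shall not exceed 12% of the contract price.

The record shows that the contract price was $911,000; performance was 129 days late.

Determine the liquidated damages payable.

First 113 days: 113 × $4,730 = $534,490
Remaining days: (129 − 113) × $5,080 = $81,280
Accrued per-day damages: $534,490 + $81,280 = $615,770
Cap: 12% of $911,000 = $109,320
Cap at $109,320: $615,770 exceeds the cap → $109,320

$109,320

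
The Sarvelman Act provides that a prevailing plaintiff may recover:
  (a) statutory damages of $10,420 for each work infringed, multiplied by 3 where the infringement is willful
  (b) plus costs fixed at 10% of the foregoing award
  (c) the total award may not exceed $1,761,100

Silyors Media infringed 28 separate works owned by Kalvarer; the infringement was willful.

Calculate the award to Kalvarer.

Statutory damages: 28 × $10,420 = $291,760
Trebled: 3 × $291,760 = $875,280
Costs: 10% of $875,280 = $87,528
Award plus costs: $875,280 + $87,528 = $962,808
Cap at $1,761,100: $962,808 is within the cap, no reduction.

Award: $962,808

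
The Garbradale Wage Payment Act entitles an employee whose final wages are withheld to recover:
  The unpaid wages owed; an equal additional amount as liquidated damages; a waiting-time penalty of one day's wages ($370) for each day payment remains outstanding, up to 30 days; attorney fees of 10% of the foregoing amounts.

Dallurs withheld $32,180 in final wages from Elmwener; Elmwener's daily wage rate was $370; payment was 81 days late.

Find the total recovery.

Total award: $83,006

Liquidated damages (equal amount): $32,180
Penalty days: min(81, 30) = 30
Waiting-time penalty: 30 × $370 = $11,100
Subtotal: $32,180 + $32,180 + $11,100 = $75,460
Attorney fees: 10% of $75,460 = $7,546
Total award: $75,460 + $7,546 = $83,006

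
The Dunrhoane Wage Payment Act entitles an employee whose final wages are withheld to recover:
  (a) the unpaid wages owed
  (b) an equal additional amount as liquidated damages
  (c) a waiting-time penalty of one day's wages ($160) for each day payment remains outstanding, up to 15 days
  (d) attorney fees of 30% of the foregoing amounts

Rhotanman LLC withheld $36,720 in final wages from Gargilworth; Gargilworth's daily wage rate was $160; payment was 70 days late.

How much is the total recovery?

Total award: $98,592

Liquidated damages (equal amount): $36,720
Penalty days: min(70, 15) = 15
Waiting-time penalty: 15 × $160 = $2,400
Subtotal: $36,720 + $36,720 + $2,400 = $75,840
Attorney fees: 30% of $75,840 = $22,752
Total award: $75,840 + $22,752 = $98,592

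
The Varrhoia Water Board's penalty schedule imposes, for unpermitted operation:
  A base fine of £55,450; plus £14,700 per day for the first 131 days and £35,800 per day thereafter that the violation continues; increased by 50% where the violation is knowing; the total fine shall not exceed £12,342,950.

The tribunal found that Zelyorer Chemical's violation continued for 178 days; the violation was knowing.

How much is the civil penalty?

£5,495,625

First 131 days: 131 × £14,700 = £1,925,700
Remaining days: (178 − 131) × £35,800 = £1,682,600
Per-day component: £1,925,700 + £1,682,600 = £3,608,300
Base plus per-day: £55,450 + £3,608,300 = £3,663,750
Enhancement: 50% of £3,663,750 = £1,831,875
Enhanced fine: £3,663,750 + £1,831,875 = £5,495,625
Cap at £12,342,950: £5,495,625 is within the cap, no reduction.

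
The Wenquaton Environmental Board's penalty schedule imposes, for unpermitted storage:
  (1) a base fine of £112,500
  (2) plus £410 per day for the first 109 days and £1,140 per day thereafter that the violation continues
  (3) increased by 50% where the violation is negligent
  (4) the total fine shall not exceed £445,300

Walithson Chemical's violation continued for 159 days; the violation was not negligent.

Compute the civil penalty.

£214,190

First 109 days: 109 × £410 = £44,690
Remaining days: (159 − 109) × £1,140 = £57,000
Per-day component: £44,690 + £57,000 = £101,690
Base plus per-day: £112,500 + £101,690 = £214,190
The violation was not negligent: no 50% increase.
Cap at £445,300: £214,190 is within the cap, no reduction.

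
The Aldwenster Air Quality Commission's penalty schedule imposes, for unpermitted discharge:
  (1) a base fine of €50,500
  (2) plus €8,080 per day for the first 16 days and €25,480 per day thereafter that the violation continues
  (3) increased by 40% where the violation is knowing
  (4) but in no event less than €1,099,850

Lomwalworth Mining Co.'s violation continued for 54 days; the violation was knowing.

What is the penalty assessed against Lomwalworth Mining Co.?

€1,607,228

First 16 days: 16 × €8,080 = €129,280
Remaining days: (54 − 16) × €25,480 = €968,240
Per-day component: €129,280 + €968,240 = €1,097,520
Base plus per-day: €50,500 + €1,097,520 = €1,148,020
Enhancement: 40% of €1,148,020 = €459,208
Enhanced fine: €1,148,020 + €459,208 = €1,607,228
Minimum €1,099,850: €1,607,228 meets the minimum, no increase.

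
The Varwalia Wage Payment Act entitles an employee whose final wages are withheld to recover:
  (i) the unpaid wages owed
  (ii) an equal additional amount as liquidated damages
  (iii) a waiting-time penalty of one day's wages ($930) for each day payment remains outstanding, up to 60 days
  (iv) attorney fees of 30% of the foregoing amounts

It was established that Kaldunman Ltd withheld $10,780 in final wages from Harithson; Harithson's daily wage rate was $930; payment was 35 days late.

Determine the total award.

$70,343

Liquidated damages (equal amount): $10,780
Penalty days: min(35, 60) = 35
Waiting-time penalty: 35 × $930 = $32,550
Subtotal: $10,780 + $10,780 + $32,550 = $54,110
Attorney fees: 30% of $54,110 = $16,233
Total award: $54,110 + $16,233 = $70,343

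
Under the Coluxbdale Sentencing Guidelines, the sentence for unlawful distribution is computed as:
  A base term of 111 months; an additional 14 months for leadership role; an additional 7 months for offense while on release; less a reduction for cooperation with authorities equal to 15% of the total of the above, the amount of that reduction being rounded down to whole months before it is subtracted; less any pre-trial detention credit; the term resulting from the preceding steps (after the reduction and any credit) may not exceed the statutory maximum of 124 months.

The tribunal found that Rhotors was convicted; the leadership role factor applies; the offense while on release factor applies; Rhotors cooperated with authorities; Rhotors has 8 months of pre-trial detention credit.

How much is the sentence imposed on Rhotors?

Leadership role enhancement: +14 months
Offense while on release enhancement: +7 months
Adjusted term: 111 months + 14 months + 7 months = 132 months
Cooperation with authorities reduction: 15% of 132 months = 19 months (rounded down)
After reduction: 132 − 19 = 113 months
Less pre-trial detention credit: 113 months − 8 months = 105 months
Cap at 124 months: 105 months is within the cap, no reduction.

Sentence: 105 months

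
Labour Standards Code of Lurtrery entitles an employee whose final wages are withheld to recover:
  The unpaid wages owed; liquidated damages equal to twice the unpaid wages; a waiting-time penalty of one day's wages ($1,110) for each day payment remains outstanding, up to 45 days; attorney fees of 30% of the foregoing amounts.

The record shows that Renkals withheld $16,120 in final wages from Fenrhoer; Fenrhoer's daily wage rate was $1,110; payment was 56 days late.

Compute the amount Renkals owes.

Doubled: 2 × $16,120 = $32,240
Penalty days: min(56, 45) = 45
Waiting-time penalty: 45 × $1,110 = $49,950
Subtotal: $16,120 + $32,240 + $49,950 = $98,310
Attorney fees: 30% of $98,310 = $29,493
Total award: $98,310 + $29,493 = $127,803

$127,803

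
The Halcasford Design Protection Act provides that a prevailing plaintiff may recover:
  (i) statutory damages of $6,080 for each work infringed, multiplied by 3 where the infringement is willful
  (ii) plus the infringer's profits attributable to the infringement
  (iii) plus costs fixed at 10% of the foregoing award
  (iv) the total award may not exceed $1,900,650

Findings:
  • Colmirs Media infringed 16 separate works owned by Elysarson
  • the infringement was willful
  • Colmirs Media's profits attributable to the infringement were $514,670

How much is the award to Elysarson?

Statutory damages: 16 × $6,080 = $97,280
Trebled: 3 × $97,280 = $291,840
Combined award: $291,840 + $514,670 = $806,510
Costs: 10% of $806,510 = $80,651
Award plus costs: $806,510 + $80,651 = $887,161
Cap at $1,900,650: $887,161 is within the cap, no reduction.

Award: $887,161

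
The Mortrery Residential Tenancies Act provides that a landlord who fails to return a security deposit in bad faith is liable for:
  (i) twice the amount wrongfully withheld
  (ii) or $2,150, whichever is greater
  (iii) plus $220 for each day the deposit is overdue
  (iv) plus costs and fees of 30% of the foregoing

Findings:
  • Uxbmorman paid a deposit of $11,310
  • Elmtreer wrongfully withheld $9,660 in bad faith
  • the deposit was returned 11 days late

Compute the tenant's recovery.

Doubled: 2 × $9,660 = $19,320
Minimum $2,150: $19,320 meets the minimum, no increase.
Late-return penalty: 11 × $220 = $2,420
Damages plus late penalty: $19,320 + $2,420 = $21,740
Costs and fees: 30% of $21,740 = $6,522
Total recovery: $21,740 + $6,522 = $28,262

$28,262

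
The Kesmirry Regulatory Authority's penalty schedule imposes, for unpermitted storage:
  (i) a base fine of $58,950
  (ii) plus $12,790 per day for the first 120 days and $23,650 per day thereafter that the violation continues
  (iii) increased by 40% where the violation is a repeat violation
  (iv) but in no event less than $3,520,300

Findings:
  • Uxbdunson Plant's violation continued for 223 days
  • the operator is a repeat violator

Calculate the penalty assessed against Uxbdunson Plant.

$5,641,580

First 120 days: 120 × $12,790 = $1,534,800
Remaining days: (223 − 120) × $23,650 = $2,435,950
Per-day component: $1,534,800 + $2,435,950 = $3,970,750
Base plus per-day: $58,950 + $3,970,750 = $4,029,700
Enhancement: 40% of $4,029,700 = $1,611,880
Enhanced fine: $4,029,700 + $1,611,880 = $5,641,580
Minimum $3,520,300: $5,641,580 meets the minimum, no increase.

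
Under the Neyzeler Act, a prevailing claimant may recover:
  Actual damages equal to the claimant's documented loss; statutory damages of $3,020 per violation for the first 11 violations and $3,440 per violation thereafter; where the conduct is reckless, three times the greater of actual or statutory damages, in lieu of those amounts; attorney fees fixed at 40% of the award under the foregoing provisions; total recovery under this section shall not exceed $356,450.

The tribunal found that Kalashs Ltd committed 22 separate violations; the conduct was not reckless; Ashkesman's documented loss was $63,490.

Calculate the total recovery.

First 11 violations: 11 × $3,020 = $33,220
Remaining violations: (22 − 11) × $3,440 = $37,840
Statutory damages: $33,220 + $37,840 = $71,060
Conduct not reckless: the in-lieu enhancement does not apply.
Actual plus statutory damages: $63,490 + $71,060 = $134,550
Attorney fees: 40% of $134,550 = $53,820
Total before cap: $134,550 + $53,820 = $188,370
Cap at $356,450: $188,370 is within the cap, no reduction.

$188,370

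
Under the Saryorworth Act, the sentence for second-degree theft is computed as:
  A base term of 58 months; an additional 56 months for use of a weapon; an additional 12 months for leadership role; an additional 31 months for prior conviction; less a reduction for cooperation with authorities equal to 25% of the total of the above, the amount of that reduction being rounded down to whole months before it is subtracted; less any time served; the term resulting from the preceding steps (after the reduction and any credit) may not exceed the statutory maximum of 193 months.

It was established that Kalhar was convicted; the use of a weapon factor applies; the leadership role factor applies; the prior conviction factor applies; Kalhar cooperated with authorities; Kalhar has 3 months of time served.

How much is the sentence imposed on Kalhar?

Use of a weapon enhancement: +56 months
Leadership role enhancement: +12 months
Prior conviction enhancement: +31 months
Adjusted term: 58 months + 56 months + 12 months + 31 months = 157 months
Cooperation with authorities reduction: 25% of 157 months = 39 months (rounded down)
After reduction: 157 − 39 = 118 months
Less time served: 118 months − 3 months = 115 months
Cap at 193 months: 115 months is within the cap, no reduction.

115 months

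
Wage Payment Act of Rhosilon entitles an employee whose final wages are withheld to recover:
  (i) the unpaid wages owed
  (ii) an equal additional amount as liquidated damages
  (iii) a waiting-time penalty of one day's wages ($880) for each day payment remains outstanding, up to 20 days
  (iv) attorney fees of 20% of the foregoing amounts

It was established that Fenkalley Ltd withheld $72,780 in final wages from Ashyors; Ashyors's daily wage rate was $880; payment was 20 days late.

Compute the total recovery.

$195,792

Liquidated damages (equal amount): $72,780
Penalty days: min(20, 20) = 20
Waiting-time penalty: 20 × $880 = $17,600
Subtotal: $72,780 + $72,780 + $17,600 = $163,160
Attorney fees: 20% of $163,160 = $32,632
Total award: $163,160 + $32,632 = $195,792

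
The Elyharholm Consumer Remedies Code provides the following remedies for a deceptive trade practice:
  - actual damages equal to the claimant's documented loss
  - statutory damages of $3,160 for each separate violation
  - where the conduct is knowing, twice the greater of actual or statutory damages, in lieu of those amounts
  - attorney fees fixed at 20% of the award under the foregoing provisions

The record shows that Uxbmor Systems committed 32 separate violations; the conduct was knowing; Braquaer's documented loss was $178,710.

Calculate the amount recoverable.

$428,904

Statutory damages: 32 × $3,160 = $101,120
Greater of actual damages ($178,710) or statutory damages ($101,120): $178,710
Doubled: 2 × $178,710 = $357,420
Attorney fees: 20% of $357,420 = $71,484
Total recovery: $357,420 + $71,484 = $428,904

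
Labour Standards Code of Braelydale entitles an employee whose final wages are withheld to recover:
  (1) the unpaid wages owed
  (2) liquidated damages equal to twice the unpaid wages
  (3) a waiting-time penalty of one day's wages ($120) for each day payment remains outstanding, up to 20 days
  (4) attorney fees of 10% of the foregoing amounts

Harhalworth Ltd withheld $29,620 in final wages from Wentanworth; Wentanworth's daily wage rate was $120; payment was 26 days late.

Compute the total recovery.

Doubled: 2 × $29,620 = $59,240
Penalty days: min(26, 20) = 20
Waiting-time penalty: 20 × $120 = $2,400
Subtotal: $29,620 + $59,240 + $2,400 = $91,260
Attorney fees: 10% of $91,260 = $9,126
Total award: $91,260 + $9,126 = $100,386

$100,386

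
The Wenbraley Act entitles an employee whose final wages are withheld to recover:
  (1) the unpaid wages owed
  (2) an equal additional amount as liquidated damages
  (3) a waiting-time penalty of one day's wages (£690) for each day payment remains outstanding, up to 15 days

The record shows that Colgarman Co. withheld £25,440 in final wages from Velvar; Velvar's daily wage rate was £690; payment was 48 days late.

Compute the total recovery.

£61,230

Liquidated damages (equal amount): £25,440
Penalty days: min(48, 15) = 15
Waiting-time penalty: 15 × £690 = £10,350
Total award: £25,440 + £25,440 + £10,350 = £61,230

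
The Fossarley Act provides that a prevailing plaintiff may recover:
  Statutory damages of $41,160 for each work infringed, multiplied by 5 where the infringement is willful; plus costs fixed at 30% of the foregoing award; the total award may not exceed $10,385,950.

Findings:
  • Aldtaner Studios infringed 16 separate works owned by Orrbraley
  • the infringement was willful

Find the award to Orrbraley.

Award: $4,280,640

Statutory damages: 16 × $41,160 = $658,560
Multiplied by 5: 5 × $658,560 = $3,292,800
Costs: 30% of $3,292,800 = $987,840
Award plus costs: $3,292,800 + $987,840 = $4,280,640
Cap at $10,385,950: $4,280,640 is within the cap, no reduction.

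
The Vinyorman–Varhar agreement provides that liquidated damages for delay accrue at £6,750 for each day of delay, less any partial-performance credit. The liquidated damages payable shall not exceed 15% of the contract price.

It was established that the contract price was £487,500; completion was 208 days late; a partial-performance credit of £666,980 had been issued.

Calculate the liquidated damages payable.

Per-day damages: 208 × £6,750 = £1,404,000
Less partial-performance credit: £1,404,000 − £666,980 = £737,020
Cap: 15% of £487,500 = £73,125
Cap at £73,125: £737,020 exceeds the cap → £73,125

£73,125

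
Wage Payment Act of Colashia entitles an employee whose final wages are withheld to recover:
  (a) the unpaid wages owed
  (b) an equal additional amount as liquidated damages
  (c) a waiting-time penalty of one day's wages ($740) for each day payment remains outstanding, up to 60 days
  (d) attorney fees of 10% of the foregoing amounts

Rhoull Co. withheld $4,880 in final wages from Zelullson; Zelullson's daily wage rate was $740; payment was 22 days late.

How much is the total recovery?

Liquidated damages (equal amount): $4,880
Penalty days: min(22, 60) = 22
Waiting-time penalty: 22 × $740 = $16,280
Subtotal: $4,880 + $4,880 + $16,280 = $26,040
Attorney fees: 10% of $26,040 = $2,604
Total award: $26,040 + $2,604 = $28,644

$28,644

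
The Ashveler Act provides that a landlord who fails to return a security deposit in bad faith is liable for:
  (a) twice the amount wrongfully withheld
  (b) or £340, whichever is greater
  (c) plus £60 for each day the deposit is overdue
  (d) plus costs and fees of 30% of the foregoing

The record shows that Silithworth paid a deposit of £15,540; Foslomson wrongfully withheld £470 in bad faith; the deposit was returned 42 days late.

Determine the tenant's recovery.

£4,498

Doubled: 2 × £470 = £940
Minimum £340: £940 meets the minimum, no increase.
Late-return penalty: 42 × £60 = £2,520
Damages plus late penalty: £940 + £2,520 = £3,460
Costs and fees: 30% of £3,460 = £1,038
Total recovery: £3,460 + £1,038 = £4,498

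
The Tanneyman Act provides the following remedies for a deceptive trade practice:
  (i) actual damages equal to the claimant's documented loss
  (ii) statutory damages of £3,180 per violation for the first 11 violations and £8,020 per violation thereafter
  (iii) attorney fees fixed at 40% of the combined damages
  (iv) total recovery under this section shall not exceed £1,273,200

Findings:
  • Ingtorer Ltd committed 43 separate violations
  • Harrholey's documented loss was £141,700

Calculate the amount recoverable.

£606,648

First 11 violations: 11 × £3,180 = £34,980
Remaining violations: (43 − 11) × £8,020 = £256,640
Statutory damages: £34,980 + £256,640 = £291,620
Combined damages: £141,700 + £291,620 = £433,320
Attorney fees: 40% of £433,320 = £173,328
Total before cap: £433,320 + £173,328 = £606,648
Cap at £1,273,200: £606,648 is within the cap, no reduction.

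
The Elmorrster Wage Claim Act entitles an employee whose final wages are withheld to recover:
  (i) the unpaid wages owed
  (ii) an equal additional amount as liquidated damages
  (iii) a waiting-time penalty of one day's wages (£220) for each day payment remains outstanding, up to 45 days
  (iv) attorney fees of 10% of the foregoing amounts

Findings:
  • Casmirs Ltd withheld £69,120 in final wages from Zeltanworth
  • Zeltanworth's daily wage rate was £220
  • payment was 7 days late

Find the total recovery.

£153,758

Liquidated damages (equal amount): £69,120
Penalty days: min(7, 45) = 7
Waiting-time penalty: 7 × £220 = £1,540
Subtotal: £69,120 + £69,120 + £1,540 = £139,780
Attorney fees: 10% of £139,780 = £13,978
Total award: £139,780 + £13,978 = £153,758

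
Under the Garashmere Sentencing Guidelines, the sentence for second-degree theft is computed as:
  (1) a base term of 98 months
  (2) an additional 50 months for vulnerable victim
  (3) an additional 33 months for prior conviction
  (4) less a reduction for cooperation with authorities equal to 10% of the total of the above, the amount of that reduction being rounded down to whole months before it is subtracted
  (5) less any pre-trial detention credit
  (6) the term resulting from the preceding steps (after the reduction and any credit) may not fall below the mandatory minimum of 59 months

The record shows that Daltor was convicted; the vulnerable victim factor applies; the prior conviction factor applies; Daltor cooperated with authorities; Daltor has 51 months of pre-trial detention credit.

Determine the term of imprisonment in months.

Vulnerable victim enhancement: +50 months
Prior conviction enhancement: +33 months
Adjusted term: 98 months + 50 months + 33 months = 181 months
Cooperation with authorities reduction: 10% of 181 months = 18 months (rounded down)
After reduction: 181 − 18 = 163 months
Less pre-trial detention credit: 163 months − 51 months = 112 months
Minimum 59 months: 112 months meets the minimum, no increase.

112 months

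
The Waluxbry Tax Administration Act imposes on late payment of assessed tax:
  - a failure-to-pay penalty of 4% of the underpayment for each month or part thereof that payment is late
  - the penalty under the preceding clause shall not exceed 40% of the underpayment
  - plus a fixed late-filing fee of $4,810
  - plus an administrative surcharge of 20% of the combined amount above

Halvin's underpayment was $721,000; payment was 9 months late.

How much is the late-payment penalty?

$317,244

Accrued rate: 4% × 9 = 36%, capped at 40% → 36%
Failure-to-pay penalty: 36% of $721,000 = $259,560
Penalty before surcharge: $259,560 + $4,810 = $264,370
Administrative surcharge: 20% of $264,370 = $52,874
Total penalty: $264,370 + $52,874 = $317,244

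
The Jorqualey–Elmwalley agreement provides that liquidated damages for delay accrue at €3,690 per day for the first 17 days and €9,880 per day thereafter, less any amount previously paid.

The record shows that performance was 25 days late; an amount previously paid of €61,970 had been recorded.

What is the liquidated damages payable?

€79,800

First 17 days: 17 × €3,690 = €62,730
Remaining days: (25 − 17) × €9,880 = €79,040
Accrued per-day damages: €62,730 + €79,040 = €141,770
Less amount previously paid: €141,770 − €61,970 = €79,800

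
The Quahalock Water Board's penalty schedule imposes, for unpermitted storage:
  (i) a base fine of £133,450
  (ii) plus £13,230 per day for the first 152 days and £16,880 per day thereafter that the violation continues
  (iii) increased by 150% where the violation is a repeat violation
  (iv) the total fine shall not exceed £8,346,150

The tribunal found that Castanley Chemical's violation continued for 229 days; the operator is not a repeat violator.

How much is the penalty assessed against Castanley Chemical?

Civil penalty: £3,444,170

First 152 days: 152 × £13,230 = £2,010,960
Remaining days: (229 − 152) × £16,880 = £1,299,760
Per-day component: £2,010,960 + £1,299,760 = £3,310,720
Base plus per-day: £133,450 + £3,310,720 = £3,444,170
The operator is not a repeat violator: no 150% increase.
Cap at £8,346,150: £3,444,170 is within the cap, no reduction.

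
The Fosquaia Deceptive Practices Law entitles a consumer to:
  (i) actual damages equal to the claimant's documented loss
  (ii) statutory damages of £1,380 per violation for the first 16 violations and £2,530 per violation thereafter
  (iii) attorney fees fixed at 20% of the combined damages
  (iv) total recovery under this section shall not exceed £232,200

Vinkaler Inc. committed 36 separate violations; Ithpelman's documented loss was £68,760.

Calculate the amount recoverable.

£169,728

First 16 violations: 16 × £1,380 = £22,080
Remaining violations: (36 − 16) × £2,530 = £50,600
Statutory damages: £22,080 + £50,600 = £72,680
Combined damages: £68,760 + £72,680 = £141,440
Attorney fees: 20% of £141,440 = £28,288
Total before cap: £141,440 + £28,288 = £169,728
Cap at £232,200: £169,728 is within the cap, no reduction.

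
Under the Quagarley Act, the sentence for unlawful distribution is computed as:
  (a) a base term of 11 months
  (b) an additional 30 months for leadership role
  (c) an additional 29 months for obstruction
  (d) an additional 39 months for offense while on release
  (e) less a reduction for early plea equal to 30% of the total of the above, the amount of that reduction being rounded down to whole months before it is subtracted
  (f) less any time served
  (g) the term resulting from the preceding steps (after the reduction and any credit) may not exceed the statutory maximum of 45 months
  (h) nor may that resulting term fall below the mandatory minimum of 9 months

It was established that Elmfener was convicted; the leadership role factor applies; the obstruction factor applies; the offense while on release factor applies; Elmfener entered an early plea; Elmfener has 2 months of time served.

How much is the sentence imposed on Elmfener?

Leadership role enhancement: +30 months
Obstruction enhancement: +29 months
Offense while on release enhancement: +39 months
Adjusted term: 11 months + 30 months + 29 months + 39 months = 109 months
Early plea reduction: 30% of 109 months = 32 months (rounded down)
After reduction: 109 − 32 = 77 months
Less time served: 77 months − 2 months = 75 months
Cap at 45 months: 75 months exceeds the cap → 45 months
Minimum 9 months: 45 months meets the minimum, no increase.

45 months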